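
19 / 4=4.75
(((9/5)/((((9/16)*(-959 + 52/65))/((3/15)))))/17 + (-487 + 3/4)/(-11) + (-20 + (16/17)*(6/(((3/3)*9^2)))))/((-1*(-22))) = 1.10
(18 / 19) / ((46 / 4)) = 36 / 437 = 0.08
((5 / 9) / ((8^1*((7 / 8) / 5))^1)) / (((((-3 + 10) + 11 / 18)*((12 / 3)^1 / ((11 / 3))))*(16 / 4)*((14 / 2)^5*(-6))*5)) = -55 / 2320979472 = -0.00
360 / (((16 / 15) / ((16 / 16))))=675 / 2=337.50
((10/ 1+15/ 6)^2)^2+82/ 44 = 4297203/ 176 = 24415.93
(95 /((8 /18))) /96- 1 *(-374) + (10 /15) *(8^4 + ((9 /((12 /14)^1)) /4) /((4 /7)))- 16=1188079 /384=3093.96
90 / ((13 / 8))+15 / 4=3075 / 52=59.13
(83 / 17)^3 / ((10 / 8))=2287148 / 24565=93.11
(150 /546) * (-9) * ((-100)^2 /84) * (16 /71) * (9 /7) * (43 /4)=-290250000 /316589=-916.80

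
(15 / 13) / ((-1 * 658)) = -15 / 8554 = -0.00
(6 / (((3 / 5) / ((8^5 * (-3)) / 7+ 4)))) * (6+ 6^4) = -182793360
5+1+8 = 14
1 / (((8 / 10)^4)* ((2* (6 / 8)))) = 625 / 384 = 1.63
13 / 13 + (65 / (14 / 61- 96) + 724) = 4231485 / 5842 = 724.32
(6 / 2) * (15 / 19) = 45 / 19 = 2.37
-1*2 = -2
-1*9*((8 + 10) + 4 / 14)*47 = -54144 / 7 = -7734.86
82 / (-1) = -82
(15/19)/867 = 5/5491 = 0.00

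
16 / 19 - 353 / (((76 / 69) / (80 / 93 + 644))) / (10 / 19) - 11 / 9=-20815536707 / 53010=-392671.89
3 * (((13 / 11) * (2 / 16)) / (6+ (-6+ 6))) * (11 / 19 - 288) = -70993 / 3344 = -21.23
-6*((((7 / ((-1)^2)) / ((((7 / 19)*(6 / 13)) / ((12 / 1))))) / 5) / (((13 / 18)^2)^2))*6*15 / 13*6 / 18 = -143607168 / 28561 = -5028.09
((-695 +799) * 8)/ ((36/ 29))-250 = 3782/ 9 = 420.22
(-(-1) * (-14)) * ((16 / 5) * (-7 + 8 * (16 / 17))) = -2016 / 85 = -23.72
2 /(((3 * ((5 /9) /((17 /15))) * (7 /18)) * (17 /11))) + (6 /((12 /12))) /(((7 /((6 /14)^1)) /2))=3672 /1225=3.00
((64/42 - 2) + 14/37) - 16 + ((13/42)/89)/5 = -11131639/691530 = -16.10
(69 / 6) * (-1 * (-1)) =23 / 2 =11.50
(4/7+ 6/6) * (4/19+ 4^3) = 13420/133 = 100.90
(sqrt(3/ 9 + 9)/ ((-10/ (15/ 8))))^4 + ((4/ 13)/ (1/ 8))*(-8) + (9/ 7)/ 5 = -36020273/ 1863680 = -19.33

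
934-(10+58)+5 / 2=1737 / 2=868.50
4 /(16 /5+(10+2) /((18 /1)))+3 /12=149 /116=1.28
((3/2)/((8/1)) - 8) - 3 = -173/16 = -10.81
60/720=1/12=0.08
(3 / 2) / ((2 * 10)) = 3 / 40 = 0.08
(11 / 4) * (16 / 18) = 22 / 9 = 2.44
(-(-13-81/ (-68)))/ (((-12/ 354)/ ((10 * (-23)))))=5448355/ 68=80122.87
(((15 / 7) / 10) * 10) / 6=5 / 14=0.36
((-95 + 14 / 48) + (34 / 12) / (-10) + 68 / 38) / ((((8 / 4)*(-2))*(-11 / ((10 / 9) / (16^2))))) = -0.01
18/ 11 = 1.64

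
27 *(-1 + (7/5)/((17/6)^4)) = -11030391/417605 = -26.41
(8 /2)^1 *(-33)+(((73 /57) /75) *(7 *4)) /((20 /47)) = -2797483 /21375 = -130.88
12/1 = 12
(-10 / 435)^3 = -8 / 658503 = -0.00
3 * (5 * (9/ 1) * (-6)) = -810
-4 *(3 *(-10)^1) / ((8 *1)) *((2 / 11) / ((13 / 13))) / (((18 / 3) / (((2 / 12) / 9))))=5 / 594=0.01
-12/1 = -12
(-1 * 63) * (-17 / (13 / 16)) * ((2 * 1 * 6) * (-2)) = -411264 / 13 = -31635.69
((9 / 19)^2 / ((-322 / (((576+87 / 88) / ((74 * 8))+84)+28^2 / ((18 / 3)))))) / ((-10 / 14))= 909958023 / 4325530880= 0.21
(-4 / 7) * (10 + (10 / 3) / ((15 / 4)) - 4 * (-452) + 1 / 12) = -65483 / 63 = -1039.41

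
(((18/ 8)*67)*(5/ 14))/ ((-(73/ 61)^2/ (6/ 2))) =-33656445/ 298424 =-112.78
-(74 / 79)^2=-5476 / 6241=-0.88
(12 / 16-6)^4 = 194481 / 256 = 759.69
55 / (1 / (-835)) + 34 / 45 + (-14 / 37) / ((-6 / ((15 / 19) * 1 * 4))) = -1452807173 / 31635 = -45924.05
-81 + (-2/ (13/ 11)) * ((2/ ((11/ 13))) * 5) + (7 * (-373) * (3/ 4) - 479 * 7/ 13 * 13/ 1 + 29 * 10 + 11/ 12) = -15364/ 3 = -5121.33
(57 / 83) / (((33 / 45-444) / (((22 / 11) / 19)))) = -90 / 551867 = -0.00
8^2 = 64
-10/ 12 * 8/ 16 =-0.42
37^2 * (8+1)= 12321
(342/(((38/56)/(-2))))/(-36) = 28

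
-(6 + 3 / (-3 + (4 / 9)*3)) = -21 / 5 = -4.20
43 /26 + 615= 16033 /26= 616.65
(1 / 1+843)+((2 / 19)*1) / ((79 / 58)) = 1266960 / 1501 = 844.08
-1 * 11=-11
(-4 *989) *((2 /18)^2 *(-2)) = 7912 /81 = 97.68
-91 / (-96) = 91 / 96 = 0.95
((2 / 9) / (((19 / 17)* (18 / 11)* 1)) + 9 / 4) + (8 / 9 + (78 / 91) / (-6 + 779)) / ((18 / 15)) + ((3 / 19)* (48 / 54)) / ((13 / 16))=1422903341 / 433031508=3.29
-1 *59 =-59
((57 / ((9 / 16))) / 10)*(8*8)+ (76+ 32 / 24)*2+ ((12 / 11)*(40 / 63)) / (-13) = 12059248 / 15015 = 803.15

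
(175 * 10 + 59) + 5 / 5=1810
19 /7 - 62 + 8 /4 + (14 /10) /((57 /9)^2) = -57.25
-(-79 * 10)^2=-624100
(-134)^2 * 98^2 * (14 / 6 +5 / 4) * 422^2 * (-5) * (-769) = 1269379435944137840 / 3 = 423126478648045946.67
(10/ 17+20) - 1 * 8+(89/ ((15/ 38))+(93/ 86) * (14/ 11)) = 28878997/ 120615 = 239.43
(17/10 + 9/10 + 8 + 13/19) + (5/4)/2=9051/760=11.91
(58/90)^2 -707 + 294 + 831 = 847291/2025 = 418.42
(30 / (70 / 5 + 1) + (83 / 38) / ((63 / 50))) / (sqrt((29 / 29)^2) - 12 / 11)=-49159 / 1197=-41.07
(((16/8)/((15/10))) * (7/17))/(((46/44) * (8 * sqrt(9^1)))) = 77/3519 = 0.02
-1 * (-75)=75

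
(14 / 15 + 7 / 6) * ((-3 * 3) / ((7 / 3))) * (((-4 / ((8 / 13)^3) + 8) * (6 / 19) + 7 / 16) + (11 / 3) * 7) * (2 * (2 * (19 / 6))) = -762039 / 320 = -2381.37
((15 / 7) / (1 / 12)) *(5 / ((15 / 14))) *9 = 1080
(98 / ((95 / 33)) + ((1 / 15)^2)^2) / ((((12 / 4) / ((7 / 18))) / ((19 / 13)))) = 229209883 / 35538750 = 6.45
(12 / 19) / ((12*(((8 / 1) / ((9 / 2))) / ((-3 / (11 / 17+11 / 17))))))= -459 / 6688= -0.07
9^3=729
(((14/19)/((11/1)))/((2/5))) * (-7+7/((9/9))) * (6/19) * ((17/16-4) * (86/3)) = 0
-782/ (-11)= 782/ 11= 71.09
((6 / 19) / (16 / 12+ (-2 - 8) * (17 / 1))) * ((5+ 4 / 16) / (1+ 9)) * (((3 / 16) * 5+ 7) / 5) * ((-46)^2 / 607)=-552069 / 101490400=-0.01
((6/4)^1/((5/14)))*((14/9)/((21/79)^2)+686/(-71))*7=696164/1917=363.15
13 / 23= 0.57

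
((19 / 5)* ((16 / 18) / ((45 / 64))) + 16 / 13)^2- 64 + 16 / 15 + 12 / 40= -36334963633 / 1386011250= -26.22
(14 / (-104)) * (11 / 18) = -77 / 936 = -0.08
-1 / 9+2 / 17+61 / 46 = 9379 / 7038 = 1.33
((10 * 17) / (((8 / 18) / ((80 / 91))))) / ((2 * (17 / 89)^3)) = 634472100 / 26299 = 24125.33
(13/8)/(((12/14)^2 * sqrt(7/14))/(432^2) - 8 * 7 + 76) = 4194068336640/51619302604799 - 412776 * sqrt(2)/51619302604799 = 0.08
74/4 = 37/2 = 18.50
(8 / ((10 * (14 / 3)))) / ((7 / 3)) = 18 / 245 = 0.07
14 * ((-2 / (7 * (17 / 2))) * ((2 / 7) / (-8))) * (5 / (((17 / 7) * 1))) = 10 / 289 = 0.03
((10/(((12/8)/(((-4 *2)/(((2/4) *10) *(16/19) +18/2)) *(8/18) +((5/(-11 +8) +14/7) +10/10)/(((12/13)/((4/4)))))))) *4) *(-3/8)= -2950/251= -11.75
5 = 5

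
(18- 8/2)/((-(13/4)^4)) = -3584/28561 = -0.13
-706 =-706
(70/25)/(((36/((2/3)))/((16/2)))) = 56/135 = 0.41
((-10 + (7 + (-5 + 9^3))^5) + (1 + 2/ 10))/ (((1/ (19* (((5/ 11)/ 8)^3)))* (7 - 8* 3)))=-495736046275025225/ 11585024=-42791110857.86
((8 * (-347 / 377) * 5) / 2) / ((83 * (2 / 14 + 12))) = -9716 / 531947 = -0.02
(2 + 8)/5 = 2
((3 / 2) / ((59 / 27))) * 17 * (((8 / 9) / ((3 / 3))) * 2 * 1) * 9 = 186.71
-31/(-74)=31/74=0.42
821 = 821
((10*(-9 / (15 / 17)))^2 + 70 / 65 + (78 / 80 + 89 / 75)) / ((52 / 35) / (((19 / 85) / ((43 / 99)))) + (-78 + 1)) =-356283487329 / 2537202200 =-140.42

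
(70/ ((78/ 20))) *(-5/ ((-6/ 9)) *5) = 8750/ 13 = 673.08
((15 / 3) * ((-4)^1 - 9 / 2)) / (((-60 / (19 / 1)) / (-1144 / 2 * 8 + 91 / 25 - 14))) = -37034857 / 600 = -61724.76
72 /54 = 4 /3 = 1.33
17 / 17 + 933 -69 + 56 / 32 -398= 1875 / 4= 468.75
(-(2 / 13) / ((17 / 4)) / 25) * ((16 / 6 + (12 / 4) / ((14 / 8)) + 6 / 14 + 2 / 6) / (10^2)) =-72 / 966875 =-0.00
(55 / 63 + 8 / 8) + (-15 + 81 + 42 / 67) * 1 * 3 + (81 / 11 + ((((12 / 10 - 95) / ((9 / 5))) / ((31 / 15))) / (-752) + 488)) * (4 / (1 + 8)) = 342522713719 / 811799604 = 421.93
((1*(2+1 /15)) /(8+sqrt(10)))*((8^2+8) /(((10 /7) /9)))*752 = 2610944 /25 - 326368*sqrt(10) /25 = 63155.11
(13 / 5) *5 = 13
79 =79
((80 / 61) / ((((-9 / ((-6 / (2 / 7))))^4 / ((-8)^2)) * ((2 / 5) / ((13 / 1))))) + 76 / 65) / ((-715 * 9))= -2360871956 / 187881525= -12.57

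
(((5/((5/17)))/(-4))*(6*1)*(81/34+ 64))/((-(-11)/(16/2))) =-13542/11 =-1231.09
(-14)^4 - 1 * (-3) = 38419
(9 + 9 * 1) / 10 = 9 / 5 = 1.80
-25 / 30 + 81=481 / 6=80.17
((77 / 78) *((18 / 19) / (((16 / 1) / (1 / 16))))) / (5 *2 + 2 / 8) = 231 / 648128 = 0.00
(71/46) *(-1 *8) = -284/23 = -12.35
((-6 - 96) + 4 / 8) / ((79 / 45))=-9135 / 158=-57.82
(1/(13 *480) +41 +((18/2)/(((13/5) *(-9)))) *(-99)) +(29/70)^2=9319649/117600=79.25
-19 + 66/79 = -1435/79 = -18.16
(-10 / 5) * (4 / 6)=-4 / 3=-1.33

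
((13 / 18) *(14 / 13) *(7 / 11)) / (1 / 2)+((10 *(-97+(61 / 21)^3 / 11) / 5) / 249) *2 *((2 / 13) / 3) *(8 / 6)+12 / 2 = 20435732852 / 2967807843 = 6.89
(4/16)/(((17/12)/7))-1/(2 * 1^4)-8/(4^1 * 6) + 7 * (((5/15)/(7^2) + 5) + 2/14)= 8675/238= 36.45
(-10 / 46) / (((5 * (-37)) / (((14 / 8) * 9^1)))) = 63 / 3404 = 0.02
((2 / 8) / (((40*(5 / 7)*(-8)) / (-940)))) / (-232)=-329 / 74240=-0.00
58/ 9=6.44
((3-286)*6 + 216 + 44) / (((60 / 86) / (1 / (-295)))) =30917 / 4425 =6.99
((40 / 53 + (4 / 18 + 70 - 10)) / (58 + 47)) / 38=14543 / 951615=0.02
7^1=7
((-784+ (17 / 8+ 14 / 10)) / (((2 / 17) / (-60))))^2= 2535002124561 / 16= 158437632785.06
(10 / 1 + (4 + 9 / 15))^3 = 389017 / 125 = 3112.14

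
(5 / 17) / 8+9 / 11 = 1279 / 1496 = 0.85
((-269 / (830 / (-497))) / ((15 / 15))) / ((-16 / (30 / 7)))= -57297 / 1328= -43.15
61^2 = 3721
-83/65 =-1.28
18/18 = 1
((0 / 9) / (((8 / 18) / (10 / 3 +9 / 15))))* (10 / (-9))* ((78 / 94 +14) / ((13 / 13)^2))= 0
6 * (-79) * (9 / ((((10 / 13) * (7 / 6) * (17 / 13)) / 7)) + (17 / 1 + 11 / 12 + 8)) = -6414089 / 170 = -37729.94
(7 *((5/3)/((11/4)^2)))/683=560/247929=0.00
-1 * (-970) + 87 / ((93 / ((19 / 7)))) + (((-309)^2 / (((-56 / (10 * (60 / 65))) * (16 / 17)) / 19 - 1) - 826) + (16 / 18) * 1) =-901654206058 / 12305853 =-73270.35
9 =9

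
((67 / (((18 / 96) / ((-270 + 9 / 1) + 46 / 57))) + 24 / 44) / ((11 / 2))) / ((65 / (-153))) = 5946128284 / 149435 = 39790.73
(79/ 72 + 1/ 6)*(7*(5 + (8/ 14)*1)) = 1183/ 24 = 49.29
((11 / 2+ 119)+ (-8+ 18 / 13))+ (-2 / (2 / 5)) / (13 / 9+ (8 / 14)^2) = 2336435 / 20306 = 115.06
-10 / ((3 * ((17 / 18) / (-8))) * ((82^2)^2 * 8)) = 15 / 192151748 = 0.00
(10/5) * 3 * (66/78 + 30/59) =6234/767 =8.13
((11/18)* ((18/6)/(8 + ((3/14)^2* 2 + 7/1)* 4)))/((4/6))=0.08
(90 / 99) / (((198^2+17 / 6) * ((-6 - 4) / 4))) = -24 / 2587651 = -0.00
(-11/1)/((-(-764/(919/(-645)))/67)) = 677303/492780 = 1.37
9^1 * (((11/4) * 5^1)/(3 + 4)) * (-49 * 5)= -17325/4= -4331.25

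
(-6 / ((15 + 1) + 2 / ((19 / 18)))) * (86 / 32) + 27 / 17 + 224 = 611149 / 2720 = 224.69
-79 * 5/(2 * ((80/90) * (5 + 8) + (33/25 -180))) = 88875/75206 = 1.18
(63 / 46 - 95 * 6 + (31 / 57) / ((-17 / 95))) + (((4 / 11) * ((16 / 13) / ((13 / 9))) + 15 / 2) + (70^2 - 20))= 9411805519 / 2180607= 4316.14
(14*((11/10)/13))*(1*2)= 154/65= 2.37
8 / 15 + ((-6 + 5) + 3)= 38 / 15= 2.53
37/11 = 3.36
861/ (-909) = -287/ 303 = -0.95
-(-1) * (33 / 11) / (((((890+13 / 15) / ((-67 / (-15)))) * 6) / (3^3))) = 1809 / 26726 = 0.07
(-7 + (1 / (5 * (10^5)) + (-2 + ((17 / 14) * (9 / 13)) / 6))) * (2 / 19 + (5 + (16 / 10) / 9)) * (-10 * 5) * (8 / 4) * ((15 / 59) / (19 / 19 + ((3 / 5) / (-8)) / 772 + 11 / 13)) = 127795140470156 / 198247588875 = 644.62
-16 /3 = -5.33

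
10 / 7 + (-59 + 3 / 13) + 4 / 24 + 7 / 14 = -15472 / 273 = -56.67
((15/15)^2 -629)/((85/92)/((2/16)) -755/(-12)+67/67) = -173328/19681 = -8.81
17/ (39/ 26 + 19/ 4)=68/ 25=2.72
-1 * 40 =-40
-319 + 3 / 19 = -6058 / 19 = -318.84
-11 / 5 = -2.20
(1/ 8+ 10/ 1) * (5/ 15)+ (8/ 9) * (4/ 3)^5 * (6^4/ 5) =1052221/ 1080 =974.28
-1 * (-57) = 57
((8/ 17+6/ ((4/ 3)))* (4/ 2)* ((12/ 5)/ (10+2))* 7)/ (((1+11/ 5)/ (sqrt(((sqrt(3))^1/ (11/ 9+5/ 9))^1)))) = 3549* 3^(1/ 4)/ 1088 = 4.29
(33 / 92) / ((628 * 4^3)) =33 / 3697664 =0.00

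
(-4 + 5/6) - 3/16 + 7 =175/48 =3.65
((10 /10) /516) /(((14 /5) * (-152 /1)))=-5 /1098048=-0.00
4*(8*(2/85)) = 64/85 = 0.75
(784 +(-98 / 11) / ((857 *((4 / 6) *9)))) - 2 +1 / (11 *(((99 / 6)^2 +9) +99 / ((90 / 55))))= 30232162615 / 38660127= 782.00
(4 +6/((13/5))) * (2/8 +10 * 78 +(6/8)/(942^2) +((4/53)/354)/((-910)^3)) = 11148597798085405926689/2265249118373787000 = 4921.58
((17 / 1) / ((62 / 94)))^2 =638401 / 961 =664.31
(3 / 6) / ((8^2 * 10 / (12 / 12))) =1 / 1280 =0.00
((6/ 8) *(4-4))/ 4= 0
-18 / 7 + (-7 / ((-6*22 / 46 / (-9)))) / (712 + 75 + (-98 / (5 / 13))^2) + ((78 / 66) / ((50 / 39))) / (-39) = -8207419183 / 3162295675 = -2.60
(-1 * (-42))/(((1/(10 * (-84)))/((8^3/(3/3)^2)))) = -18063360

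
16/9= 1.78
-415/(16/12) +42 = -1077/4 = -269.25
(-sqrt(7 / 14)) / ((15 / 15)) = -sqrt(2) / 2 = -0.71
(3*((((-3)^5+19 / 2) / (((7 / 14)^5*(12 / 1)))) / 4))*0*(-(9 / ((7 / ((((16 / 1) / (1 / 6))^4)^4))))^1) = 0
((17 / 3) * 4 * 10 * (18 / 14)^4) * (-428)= -636504480 / 2401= -265099.74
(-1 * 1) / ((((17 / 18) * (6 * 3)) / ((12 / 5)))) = -12 / 85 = -0.14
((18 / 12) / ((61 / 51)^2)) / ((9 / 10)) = 4335 / 3721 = 1.17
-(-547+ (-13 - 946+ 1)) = 1505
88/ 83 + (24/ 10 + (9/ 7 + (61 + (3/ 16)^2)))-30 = 26609697/ 743680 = 35.78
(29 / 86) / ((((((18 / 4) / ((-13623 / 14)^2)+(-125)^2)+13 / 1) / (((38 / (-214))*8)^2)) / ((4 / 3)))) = 3454046550224 / 59532139589149437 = 0.00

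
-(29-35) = 6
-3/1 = -3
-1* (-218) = 218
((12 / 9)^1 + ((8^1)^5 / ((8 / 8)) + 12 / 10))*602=295917916 / 15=19727861.07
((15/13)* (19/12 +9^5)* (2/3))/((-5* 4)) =-708607/312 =-2271.18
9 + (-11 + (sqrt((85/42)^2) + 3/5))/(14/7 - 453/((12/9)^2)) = 3836597/424725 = 9.03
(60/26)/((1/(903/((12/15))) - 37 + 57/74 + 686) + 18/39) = 0.00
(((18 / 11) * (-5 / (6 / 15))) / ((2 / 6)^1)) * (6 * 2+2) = -859.09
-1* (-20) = 20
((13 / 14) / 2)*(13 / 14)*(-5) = -845 / 392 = -2.16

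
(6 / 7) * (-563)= -3378 / 7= -482.57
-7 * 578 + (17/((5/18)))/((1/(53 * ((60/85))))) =-8782/5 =-1756.40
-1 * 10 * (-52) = 520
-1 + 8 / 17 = -9 / 17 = -0.53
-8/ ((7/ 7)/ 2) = -16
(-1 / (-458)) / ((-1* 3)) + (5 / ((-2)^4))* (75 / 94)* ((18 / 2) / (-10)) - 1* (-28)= 57396659 / 2066496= 27.77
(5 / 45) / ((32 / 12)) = 1 / 24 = 0.04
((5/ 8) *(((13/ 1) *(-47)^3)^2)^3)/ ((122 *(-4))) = -30226757444359914318875408686916259005/ 3904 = -7742509591280715757908660000000000.00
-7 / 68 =-0.10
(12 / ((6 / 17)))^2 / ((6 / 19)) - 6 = 10964 / 3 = 3654.67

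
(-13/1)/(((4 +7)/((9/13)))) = -9/11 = -0.82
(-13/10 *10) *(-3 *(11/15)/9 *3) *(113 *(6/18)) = 16159/45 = 359.09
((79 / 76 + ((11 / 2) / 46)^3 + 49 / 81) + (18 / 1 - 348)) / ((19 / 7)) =-2754496930465 / 22769615808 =-120.97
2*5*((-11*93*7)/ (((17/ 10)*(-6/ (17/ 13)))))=119350/ 13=9180.77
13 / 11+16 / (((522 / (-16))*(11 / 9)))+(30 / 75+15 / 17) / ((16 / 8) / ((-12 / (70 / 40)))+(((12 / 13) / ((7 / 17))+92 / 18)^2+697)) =85454318151183 / 109238582794385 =0.78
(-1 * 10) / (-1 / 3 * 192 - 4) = 5 / 34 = 0.15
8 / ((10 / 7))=28 / 5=5.60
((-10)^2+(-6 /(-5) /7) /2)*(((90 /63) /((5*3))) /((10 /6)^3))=63054 /30625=2.06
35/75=7/15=0.47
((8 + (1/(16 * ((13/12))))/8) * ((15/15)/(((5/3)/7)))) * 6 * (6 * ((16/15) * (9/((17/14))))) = 9571.58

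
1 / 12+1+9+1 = 133 / 12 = 11.08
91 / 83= 1.10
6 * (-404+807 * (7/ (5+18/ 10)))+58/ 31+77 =1390902/ 527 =2639.28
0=0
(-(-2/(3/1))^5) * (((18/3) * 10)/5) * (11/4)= 352/81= 4.35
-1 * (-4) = 4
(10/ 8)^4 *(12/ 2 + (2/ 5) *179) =12125/ 64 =189.45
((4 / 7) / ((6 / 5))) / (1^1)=10 / 21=0.48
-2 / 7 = -0.29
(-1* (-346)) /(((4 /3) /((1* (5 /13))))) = 2595 /26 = 99.81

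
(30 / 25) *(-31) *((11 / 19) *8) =-16368 / 95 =-172.29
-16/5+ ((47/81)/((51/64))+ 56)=1105624/20655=53.53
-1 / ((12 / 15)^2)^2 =-625 / 256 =-2.44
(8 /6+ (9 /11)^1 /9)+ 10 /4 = 259 /66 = 3.92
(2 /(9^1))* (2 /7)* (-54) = -24 /7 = -3.43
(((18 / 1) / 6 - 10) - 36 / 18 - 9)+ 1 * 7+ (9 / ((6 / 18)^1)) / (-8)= -115 / 8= -14.38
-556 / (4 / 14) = -1946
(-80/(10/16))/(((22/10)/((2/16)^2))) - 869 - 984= -20393/11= -1853.91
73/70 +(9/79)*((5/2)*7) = 8396/2765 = 3.04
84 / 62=42 / 31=1.35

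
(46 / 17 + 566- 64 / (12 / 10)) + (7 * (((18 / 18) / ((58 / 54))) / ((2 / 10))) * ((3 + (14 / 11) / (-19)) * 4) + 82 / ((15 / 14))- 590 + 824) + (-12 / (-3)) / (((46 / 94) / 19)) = 16156618926 / 11849255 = 1363.51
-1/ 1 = -1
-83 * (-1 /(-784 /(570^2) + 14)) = 6741675 /1136954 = 5.93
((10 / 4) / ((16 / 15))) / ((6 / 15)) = 5.86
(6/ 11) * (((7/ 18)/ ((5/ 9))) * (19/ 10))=0.73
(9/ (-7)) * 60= -540/ 7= -77.14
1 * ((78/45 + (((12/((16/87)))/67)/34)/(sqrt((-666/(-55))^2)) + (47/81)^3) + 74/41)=274444179168031/73460579246640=3.74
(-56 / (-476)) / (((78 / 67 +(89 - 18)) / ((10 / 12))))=67 / 49317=0.00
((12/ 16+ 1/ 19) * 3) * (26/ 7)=2379/ 266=8.94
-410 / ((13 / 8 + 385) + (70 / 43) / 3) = -423120 / 399557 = -1.06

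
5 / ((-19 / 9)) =-45 / 19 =-2.37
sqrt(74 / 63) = 1.08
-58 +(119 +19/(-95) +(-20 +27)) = 339/5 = 67.80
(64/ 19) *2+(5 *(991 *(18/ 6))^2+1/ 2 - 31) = 1679357607/ 38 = 44193621.24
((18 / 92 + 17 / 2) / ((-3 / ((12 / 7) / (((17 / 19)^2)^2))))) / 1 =-104256800 / 13446881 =-7.75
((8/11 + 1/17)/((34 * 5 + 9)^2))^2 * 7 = 151263/35900073438889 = 0.00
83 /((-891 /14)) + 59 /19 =30491 /16929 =1.80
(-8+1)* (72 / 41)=-504 / 41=-12.29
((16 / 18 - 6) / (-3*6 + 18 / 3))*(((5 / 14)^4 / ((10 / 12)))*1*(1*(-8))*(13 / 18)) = -37375 / 777924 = -0.05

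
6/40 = 3/20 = 0.15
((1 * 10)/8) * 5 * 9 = 225/4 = 56.25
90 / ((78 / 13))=15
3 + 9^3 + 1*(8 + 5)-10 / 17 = 12655 / 17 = 744.41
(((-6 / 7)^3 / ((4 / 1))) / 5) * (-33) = 1.04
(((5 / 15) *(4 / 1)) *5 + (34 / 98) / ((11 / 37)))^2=160452889 / 2614689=61.37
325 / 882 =0.37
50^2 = 2500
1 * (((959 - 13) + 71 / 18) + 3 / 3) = 950.94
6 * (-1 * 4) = -24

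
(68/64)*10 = 85/8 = 10.62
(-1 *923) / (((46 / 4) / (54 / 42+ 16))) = -223366 / 161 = -1387.37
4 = 4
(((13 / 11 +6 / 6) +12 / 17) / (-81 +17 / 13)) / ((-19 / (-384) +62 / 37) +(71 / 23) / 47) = -728507520 / 36004253131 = -0.02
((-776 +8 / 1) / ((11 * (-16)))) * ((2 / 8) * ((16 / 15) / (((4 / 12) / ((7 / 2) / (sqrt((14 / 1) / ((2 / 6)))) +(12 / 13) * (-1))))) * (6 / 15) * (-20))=18432 / 715 - 128 * sqrt(42) / 55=10.70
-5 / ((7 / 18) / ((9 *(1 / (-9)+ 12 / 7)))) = -9090 / 49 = -185.51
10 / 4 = 5 / 2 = 2.50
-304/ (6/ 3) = -152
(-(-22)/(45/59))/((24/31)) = 20119/540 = 37.26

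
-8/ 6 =-4/ 3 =-1.33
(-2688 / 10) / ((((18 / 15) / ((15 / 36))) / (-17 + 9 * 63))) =-154000 / 3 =-51333.33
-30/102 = -5/17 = -0.29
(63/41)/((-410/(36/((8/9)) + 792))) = -20979/6724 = -3.12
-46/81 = -0.57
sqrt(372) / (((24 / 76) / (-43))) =-817*sqrt(93) / 3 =-2626.29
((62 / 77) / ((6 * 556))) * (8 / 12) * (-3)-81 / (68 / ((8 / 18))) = -578489 / 1091706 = -0.53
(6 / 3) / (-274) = -1 / 137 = -0.01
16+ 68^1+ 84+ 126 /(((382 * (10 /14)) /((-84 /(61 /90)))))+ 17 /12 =15684979 /139812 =112.19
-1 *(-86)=86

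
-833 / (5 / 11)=-1832.60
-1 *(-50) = 50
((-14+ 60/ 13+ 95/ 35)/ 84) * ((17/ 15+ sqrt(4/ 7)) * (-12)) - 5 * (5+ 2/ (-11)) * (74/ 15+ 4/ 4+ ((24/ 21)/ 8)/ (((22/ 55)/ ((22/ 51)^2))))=-13072983662/ 91126035+ 1214 * sqrt(7)/ 4459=-142.74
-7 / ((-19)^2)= -7 / 361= -0.02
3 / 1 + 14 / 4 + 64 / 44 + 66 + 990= 23407 / 22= 1063.95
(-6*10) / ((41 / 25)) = -1500 / 41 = -36.59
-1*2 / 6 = -1 / 3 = -0.33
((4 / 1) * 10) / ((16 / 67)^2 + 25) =179560 / 112481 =1.60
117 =117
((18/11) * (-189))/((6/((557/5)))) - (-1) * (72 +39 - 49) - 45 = -314884/55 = -5725.16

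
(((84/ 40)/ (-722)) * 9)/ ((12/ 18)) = -567/ 14440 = -0.04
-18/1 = -18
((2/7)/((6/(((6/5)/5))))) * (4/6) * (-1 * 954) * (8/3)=-3392/175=-19.38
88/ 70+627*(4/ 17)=148.79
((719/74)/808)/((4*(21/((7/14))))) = 719/10045056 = 0.00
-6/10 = -3/5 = -0.60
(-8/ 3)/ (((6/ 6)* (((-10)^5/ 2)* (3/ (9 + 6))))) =1/ 3750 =0.00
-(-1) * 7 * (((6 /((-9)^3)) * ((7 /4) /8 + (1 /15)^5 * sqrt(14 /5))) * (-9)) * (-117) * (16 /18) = -637 /54 - 1456 * sqrt(70) /102515625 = -11.80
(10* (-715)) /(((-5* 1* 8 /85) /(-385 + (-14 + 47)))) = -5348200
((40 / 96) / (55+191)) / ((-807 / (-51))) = 85 / 794088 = 0.00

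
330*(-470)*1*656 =-101745600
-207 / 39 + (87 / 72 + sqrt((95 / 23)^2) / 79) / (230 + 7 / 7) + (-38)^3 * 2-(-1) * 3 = -14371807693847 / 130954824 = -109746.30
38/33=1.15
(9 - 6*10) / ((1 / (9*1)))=-459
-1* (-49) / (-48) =-49 / 48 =-1.02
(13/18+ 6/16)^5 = 3077056399/1934917632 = 1.59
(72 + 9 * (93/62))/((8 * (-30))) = -57/160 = -0.36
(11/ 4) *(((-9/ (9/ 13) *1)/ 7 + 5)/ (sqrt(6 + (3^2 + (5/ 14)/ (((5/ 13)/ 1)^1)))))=121 *sqrt(3122)/ 3122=2.17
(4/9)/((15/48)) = 64/45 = 1.42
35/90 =7/18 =0.39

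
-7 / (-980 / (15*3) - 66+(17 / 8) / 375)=63000 / 789949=0.08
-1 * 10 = -10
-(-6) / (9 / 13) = 26 / 3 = 8.67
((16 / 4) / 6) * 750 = 500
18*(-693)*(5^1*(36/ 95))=-449064/ 19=-23634.95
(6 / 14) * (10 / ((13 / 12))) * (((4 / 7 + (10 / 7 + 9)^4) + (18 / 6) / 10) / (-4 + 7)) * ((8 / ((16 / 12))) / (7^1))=20448239976 / 1529437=13369.78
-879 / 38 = -23.13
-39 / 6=-13 / 2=-6.50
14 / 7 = 2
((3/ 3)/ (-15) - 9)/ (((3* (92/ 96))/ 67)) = -72896/ 345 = -211.29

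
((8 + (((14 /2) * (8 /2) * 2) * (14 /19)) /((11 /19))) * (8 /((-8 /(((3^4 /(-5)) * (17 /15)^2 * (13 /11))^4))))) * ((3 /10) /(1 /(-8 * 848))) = 11599209732378874438190592 /196595458984375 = 59000394985.22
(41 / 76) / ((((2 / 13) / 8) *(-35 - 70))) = -533 / 1995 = -0.27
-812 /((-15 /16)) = 12992 /15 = 866.13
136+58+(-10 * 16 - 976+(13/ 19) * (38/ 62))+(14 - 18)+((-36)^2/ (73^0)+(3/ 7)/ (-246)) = 6235331/ 17794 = 350.42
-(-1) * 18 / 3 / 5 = 6 / 5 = 1.20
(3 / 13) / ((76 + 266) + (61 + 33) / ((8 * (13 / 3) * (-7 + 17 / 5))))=72 / 106469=0.00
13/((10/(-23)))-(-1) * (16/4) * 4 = -13.90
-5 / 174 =-0.03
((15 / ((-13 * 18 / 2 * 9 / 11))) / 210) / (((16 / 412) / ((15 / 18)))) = -5665 / 353808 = -0.02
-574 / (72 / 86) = -12341 / 18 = -685.61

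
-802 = -802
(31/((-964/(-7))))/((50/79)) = 17143/48200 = 0.36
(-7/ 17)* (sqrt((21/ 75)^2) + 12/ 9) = -847/ 1275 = -0.66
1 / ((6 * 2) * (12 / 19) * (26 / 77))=1463 / 3744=0.39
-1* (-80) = 80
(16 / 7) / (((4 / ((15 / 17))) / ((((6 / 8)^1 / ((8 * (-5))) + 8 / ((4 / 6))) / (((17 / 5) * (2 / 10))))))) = 143775 / 16184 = 8.88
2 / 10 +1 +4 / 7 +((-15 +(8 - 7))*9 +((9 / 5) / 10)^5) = -271749586657 / 2187500000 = -124.23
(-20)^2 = 400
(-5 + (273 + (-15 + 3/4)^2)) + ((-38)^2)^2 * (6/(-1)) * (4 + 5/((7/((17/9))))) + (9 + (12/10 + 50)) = -112429640599/1680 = -66922405.12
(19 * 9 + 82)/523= 253/523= 0.48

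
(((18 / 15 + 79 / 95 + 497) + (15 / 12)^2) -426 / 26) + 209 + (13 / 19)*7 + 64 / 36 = 124448291 / 177840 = 699.78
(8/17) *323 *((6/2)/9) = 50.67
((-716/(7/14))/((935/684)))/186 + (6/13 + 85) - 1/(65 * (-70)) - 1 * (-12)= 2422129767/26376350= 91.83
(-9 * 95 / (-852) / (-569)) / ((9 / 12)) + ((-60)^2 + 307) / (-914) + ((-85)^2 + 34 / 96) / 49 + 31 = 7563460114799 / 43423430736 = 174.18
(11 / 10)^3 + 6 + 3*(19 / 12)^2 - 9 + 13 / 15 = 13437 / 2000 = 6.72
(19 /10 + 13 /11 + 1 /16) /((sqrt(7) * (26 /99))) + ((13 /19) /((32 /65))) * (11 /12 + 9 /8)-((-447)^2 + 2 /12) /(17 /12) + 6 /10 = -174932657983 /1240320 + 24903 * sqrt(7) /14560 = -141033.80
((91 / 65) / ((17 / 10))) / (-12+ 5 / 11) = -154 / 2159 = -0.07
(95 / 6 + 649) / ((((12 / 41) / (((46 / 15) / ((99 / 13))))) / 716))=8753306029 / 13365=654942.46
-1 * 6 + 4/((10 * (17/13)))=-484/85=-5.69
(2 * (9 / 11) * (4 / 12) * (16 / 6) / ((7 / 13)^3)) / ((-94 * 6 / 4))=-35152 / 531993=-0.07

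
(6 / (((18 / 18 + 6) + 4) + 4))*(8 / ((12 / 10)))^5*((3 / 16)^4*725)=4720.05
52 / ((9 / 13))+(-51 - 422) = -3581 / 9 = -397.89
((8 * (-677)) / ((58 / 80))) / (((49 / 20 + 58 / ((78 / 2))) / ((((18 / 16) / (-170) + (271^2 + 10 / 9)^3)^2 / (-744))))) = 1357487402429336906659357844771338691990434241 / 3392207379249768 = 400178188023859375312388400000.00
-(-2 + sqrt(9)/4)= 5/4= 1.25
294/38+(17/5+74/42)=25733/1995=12.90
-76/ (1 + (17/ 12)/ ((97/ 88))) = -1164/ 35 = -33.26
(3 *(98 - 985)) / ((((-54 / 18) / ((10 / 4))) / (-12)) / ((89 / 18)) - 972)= 394715 / 144177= 2.74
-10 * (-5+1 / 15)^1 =148 / 3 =49.33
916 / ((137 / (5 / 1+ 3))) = 7328 / 137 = 53.49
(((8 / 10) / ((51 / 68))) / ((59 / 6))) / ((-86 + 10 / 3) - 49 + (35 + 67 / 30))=-192 / 167147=-0.00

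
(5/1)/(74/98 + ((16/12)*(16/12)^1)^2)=19845/15541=1.28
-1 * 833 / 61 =-833 / 61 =-13.66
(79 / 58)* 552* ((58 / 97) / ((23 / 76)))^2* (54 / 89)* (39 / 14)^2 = 13042369312128 / 943750927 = 13819.72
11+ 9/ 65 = 724/ 65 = 11.14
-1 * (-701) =701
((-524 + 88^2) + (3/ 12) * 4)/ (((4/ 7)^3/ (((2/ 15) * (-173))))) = -142828973/ 160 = -892681.08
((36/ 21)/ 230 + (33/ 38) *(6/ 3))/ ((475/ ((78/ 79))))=2080962/ 573944875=0.00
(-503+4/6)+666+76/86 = 21227/129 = 164.55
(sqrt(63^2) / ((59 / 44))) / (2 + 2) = 693 / 59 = 11.75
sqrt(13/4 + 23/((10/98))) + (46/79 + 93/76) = 10843/6004 + sqrt(22865)/10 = 16.93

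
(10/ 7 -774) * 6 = -32448/ 7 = -4635.43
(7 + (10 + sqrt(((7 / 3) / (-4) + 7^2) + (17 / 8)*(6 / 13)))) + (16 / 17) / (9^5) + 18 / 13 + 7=sqrt(300534) / 78 + 331265098 / 13049829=32.41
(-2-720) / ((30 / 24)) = -2888 / 5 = -577.60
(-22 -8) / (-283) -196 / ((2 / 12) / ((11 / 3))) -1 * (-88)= -1195362 / 283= -4223.89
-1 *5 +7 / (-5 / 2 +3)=9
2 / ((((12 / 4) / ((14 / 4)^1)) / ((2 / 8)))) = 7 / 12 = 0.58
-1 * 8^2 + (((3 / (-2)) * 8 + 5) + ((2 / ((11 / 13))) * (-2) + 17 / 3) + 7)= -63.06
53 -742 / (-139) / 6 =22472 / 417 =53.89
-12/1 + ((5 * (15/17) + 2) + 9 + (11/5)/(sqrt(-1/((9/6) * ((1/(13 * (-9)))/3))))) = 11 * sqrt(26)/390 + 58/17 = 3.56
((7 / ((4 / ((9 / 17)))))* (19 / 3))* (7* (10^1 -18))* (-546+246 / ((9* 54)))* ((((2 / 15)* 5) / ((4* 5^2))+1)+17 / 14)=2740848572 / 6885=398089.84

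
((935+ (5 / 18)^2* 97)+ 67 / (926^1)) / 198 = 141394849 / 29702376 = 4.76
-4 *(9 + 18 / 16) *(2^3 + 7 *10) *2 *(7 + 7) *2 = -176904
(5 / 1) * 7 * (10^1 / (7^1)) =50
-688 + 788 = 100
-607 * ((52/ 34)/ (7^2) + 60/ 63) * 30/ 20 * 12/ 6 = -1492006/ 833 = -1791.12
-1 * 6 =-6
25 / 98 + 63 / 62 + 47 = 73324 / 1519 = 48.27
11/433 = 0.03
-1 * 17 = -17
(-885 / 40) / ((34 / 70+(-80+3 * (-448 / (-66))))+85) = -68145 / 79616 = -0.86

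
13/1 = 13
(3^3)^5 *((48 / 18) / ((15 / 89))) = 1135157976 / 5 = 227031595.20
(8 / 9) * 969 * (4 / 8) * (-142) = -183464 / 3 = -61154.67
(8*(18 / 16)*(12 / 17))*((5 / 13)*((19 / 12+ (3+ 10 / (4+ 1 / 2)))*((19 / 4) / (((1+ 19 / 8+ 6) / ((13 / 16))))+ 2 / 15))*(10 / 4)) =80115 / 3536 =22.66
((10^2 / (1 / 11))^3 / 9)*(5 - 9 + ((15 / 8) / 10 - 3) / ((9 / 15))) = -11563062500 / 9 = -1284784722.22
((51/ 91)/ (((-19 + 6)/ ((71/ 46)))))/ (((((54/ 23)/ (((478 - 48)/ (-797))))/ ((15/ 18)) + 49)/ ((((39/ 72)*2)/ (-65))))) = 0.00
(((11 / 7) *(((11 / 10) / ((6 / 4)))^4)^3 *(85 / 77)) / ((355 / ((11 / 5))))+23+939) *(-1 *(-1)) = 2171174507684446290577 / 2256937547607421875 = 962.00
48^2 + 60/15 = 2308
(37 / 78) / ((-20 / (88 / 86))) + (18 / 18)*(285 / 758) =1117736 / 3177915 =0.35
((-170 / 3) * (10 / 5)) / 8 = -85 / 6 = -14.17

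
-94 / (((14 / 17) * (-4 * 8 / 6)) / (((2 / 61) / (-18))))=-799 / 20496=-0.04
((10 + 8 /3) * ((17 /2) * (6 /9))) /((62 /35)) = 11305 /279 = 40.52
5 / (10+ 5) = 1 / 3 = 0.33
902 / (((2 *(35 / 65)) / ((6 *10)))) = 351780 / 7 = 50254.29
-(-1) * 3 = 3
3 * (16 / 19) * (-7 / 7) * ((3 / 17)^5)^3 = -688747536 / 54386037978686500067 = -0.00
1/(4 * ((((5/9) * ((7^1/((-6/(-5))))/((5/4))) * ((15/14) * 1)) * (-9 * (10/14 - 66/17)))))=119/37700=0.00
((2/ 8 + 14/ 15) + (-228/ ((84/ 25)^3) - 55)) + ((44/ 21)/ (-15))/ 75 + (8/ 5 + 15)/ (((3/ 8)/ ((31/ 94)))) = -39374719687/ 870534000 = -45.23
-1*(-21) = 21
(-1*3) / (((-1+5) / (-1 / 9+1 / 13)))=0.03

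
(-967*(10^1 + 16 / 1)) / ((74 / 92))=-1156532 / 37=-31257.62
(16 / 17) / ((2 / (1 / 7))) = 8 / 119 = 0.07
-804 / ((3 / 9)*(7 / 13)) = -31356 / 7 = -4479.43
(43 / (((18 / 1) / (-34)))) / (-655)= 731 / 5895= 0.12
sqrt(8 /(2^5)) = 0.50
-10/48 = -5/24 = -0.21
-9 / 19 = -0.47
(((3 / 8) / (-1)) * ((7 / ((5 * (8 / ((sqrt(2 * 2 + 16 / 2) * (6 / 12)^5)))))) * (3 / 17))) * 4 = -63 * sqrt(3) / 21760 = -0.01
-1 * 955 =-955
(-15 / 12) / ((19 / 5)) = -25 / 76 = -0.33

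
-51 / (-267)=0.19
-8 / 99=-0.08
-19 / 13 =-1.46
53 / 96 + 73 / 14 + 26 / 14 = 5123 / 672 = 7.62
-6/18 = -1/3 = -0.33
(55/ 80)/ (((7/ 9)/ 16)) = 14.14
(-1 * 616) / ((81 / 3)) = -616 / 27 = -22.81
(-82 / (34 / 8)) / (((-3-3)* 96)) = 41 / 1224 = 0.03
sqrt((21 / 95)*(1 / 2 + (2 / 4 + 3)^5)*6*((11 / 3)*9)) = 3*sqrt(369180735) / 380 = 151.69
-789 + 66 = -723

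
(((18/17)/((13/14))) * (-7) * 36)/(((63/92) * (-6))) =15456/221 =69.94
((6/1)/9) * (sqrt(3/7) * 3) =2 * sqrt(21)/7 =1.31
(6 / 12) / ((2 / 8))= 2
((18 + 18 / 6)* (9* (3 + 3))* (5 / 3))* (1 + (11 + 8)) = 37800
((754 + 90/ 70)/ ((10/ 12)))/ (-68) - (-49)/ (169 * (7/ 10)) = -12.91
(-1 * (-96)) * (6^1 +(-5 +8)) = 864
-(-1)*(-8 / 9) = -8 / 9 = -0.89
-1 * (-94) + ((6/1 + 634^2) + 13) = 402069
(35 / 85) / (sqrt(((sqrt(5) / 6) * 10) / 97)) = 7 * sqrt(291) * 5^(1 / 4) / 85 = 2.10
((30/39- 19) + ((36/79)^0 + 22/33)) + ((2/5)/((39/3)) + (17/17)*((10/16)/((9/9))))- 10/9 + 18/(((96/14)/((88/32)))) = -9.80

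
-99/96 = -33/32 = -1.03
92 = 92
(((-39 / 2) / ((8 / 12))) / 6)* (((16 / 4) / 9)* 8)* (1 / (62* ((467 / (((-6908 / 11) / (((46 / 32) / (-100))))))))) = -26124800 / 998913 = -26.15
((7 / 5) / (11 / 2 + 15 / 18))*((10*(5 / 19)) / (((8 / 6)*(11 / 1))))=315 / 7942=0.04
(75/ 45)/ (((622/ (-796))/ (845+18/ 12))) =-1805.50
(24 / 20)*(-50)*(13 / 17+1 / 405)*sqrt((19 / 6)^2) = -200716 / 1377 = -145.76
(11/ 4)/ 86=11/ 344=0.03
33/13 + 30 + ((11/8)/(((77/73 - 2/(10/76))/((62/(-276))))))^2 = 13743239925345517/422362886429952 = 32.54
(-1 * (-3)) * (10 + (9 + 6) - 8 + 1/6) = 103/2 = 51.50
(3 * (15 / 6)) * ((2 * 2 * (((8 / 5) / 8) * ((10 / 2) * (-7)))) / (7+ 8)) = -14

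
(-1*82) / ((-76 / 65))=2665 / 38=70.13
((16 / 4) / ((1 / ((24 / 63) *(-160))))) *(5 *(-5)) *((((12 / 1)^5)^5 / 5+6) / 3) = 1162925307661031777037773363200 / 3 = 387641769220343925679257800000.00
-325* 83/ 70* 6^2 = -97110/ 7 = -13872.86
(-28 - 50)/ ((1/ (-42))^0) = -78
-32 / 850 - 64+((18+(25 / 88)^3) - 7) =-15354419727 / 289625600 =-53.01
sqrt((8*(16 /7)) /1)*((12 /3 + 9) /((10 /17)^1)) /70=442*sqrt(14) /1225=1.35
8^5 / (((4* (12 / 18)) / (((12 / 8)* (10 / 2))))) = 92160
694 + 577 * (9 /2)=6581 /2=3290.50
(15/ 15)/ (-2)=-1/ 2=-0.50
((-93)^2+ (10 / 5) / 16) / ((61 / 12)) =207579 / 122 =1701.47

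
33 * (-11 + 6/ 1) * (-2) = 330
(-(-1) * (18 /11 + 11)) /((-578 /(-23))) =0.50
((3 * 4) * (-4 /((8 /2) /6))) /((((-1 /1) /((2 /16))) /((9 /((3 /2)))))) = 54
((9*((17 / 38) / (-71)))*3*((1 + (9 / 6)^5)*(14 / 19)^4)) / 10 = -60613245 / 1406424232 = -0.04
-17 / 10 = -1.70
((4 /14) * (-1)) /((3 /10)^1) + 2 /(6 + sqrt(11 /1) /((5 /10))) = -103 /42 + sqrt(11) /2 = -0.79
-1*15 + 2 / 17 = -253 / 17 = -14.88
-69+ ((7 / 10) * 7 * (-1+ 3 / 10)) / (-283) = -1952357 / 28300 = -68.99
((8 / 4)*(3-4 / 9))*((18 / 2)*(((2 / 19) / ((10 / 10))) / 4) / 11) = 23 / 209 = 0.11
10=10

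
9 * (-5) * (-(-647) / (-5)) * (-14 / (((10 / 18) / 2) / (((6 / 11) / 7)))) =-1257768 / 55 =-22868.51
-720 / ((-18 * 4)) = 10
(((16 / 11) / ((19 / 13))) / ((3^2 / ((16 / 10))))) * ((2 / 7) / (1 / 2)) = 6656 / 65835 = 0.10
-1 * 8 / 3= -8 / 3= -2.67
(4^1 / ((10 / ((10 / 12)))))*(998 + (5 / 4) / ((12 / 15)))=333.19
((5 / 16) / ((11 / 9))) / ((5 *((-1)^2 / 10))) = 45 / 88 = 0.51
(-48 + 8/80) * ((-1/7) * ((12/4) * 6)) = 4311/35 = 123.17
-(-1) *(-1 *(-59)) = 59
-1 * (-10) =10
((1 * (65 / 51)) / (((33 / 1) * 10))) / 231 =13 / 777546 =0.00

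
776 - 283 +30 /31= 493.97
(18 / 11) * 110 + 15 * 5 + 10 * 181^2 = 327865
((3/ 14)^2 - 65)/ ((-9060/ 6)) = 12731/ 295960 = 0.04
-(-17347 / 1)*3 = 52041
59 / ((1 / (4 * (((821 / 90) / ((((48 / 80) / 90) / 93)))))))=30032180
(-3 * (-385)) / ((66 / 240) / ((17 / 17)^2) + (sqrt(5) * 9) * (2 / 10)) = -508200 / 25799 + 3326400 * sqrt(5) / 25799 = 268.61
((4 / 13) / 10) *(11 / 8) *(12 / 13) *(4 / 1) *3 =396 / 845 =0.47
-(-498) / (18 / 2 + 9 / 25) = 2075 / 39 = 53.21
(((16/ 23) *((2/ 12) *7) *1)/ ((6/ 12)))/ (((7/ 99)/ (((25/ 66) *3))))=600/ 23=26.09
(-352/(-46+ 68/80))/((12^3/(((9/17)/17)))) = 110/782901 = 0.00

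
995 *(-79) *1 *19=-1493495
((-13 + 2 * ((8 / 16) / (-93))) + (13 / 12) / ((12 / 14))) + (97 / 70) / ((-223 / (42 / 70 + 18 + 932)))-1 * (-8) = -120126833 / 12443400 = -9.65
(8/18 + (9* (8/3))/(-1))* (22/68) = -1166/153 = -7.62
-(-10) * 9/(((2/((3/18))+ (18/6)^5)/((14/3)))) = 28/17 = 1.65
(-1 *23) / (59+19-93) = 23 / 15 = 1.53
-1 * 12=-12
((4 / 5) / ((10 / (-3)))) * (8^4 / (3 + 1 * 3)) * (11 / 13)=-45056 / 325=-138.63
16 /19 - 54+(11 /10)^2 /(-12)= -1214299 /22800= -53.26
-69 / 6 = -23 / 2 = -11.50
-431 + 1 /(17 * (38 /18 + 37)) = -2579095 /5984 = -431.00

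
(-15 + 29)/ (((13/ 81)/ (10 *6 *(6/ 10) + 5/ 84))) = 6291/ 2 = 3145.50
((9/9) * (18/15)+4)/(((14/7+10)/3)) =13/10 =1.30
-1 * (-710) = 710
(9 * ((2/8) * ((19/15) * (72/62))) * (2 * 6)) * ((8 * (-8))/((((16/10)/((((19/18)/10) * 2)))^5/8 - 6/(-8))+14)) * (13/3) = -3.51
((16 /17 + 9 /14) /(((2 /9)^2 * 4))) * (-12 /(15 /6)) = -91611 /2380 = -38.49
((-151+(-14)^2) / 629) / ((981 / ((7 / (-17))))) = -35 / 1165537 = -0.00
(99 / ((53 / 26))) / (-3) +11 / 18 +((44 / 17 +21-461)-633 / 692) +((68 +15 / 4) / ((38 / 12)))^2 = 60241147897 / 1012862754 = 59.48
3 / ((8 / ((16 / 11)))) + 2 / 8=35 / 44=0.80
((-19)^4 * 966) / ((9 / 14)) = 587487068 / 3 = 195829022.67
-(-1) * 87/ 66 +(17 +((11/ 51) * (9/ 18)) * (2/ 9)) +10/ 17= 191159/ 10098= 18.93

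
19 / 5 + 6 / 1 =49 / 5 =9.80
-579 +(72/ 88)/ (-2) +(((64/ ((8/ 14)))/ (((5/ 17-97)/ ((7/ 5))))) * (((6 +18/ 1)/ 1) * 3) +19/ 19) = -10475921/ 15070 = -695.15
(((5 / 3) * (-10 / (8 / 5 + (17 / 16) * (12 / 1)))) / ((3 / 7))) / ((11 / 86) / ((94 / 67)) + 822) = -1616800 / 490458933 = -0.00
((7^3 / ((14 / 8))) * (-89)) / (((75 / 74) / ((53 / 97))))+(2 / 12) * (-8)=-9405.51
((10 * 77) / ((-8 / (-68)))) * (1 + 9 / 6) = 16362.50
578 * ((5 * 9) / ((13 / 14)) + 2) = 379168 / 13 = 29166.77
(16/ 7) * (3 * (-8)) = -384/ 7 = -54.86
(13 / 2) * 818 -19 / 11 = 5315.27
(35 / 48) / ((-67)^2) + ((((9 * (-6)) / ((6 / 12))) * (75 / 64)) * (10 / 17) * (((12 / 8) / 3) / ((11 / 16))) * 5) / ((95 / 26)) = -74.09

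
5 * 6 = 30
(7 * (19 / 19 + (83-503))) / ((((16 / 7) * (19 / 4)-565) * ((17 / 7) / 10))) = 1437170 / 65943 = 21.79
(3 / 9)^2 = 1 / 9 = 0.11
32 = 32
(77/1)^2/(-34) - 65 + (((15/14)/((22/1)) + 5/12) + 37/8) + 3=-7266269/31416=-231.29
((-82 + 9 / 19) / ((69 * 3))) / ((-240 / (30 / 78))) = 1549 / 2454192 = 0.00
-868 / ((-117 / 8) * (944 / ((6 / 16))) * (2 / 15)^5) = 54928125 / 98176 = 559.49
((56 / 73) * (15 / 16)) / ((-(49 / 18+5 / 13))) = -12285 / 53071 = -0.23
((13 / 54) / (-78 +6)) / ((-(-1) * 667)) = -13 / 2593296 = -0.00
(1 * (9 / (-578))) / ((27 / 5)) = -5 / 1734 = -0.00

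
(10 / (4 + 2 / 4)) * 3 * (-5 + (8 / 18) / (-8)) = -910 / 27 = -33.70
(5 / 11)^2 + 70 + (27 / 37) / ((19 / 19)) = 70.94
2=2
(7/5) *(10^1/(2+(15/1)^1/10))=4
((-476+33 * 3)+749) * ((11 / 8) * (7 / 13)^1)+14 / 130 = 35819 / 130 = 275.53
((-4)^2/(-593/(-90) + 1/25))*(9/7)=64800/20881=3.10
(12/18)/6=1/9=0.11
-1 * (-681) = 681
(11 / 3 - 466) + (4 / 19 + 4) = -26113 / 57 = -458.12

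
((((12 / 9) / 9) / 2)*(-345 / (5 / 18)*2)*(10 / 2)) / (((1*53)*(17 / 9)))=-8280 / 901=-9.19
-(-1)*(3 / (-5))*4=-12 / 5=-2.40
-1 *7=-7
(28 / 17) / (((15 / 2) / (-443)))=-24808 / 255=-97.29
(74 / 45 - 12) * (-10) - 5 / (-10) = 1873 / 18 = 104.06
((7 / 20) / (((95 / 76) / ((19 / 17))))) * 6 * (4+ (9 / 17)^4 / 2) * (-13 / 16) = -6.16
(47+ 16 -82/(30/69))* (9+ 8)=-10676/5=-2135.20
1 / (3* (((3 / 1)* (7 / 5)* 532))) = 5 / 33516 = 0.00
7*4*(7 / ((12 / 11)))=539 / 3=179.67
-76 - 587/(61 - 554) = -36881/493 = -74.81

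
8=8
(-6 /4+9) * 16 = 120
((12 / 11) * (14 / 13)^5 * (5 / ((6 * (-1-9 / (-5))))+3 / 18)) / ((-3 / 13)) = -7798448 / 942513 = -8.27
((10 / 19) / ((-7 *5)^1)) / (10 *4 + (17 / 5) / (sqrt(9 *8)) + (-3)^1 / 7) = -997200 / 2623862741 + 7140 *sqrt(2) / 2623862741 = -0.00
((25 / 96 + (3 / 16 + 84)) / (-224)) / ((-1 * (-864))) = -8107 / 18579456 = -0.00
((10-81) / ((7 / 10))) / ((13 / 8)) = -5680 / 91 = -62.42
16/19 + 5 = 111/19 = 5.84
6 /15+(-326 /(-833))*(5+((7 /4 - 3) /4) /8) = 624149 /266560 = 2.34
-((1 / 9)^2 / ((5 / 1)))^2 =-1 / 164025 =-0.00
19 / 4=4.75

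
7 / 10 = 0.70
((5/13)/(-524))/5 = -1/6812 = -0.00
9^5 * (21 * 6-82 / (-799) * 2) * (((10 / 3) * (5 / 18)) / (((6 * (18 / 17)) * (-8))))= -102098475 / 752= -135769.25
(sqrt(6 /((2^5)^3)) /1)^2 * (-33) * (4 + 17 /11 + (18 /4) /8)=-9675 /262144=-0.04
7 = 7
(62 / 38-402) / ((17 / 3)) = -22821 / 323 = -70.65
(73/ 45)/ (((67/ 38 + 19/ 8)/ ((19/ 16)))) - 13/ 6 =-48151/ 28305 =-1.70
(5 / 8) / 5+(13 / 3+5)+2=275 / 24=11.46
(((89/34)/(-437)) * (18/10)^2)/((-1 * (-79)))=-7209/29344550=-0.00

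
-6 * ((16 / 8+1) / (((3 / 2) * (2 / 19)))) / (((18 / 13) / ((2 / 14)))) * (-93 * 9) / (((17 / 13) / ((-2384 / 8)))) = -266968962 / 119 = -2243436.66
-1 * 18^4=-104976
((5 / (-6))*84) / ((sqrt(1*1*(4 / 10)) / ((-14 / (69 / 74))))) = 36260*sqrt(10) / 69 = 1661.80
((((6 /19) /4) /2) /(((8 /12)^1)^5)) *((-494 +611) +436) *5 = 2015685 /2432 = 828.82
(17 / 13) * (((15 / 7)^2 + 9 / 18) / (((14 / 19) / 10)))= 805885 / 8918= 90.37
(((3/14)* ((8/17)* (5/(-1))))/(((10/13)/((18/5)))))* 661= -928044/595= -1559.74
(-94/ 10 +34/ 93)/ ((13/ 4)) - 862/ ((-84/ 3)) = 2370139/ 84630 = 28.01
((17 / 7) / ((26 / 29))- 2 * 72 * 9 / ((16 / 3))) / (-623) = 43733 / 113386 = 0.39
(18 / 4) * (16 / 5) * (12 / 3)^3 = 4608 / 5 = 921.60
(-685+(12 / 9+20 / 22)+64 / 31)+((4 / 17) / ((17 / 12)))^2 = -58157407837 / 85441983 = -680.67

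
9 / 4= 2.25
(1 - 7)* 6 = -36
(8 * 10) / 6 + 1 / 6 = 27 / 2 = 13.50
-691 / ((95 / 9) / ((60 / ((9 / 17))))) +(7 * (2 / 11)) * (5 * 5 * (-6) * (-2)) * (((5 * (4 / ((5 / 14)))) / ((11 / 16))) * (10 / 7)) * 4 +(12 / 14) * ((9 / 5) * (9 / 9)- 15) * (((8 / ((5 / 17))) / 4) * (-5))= 13734131196 / 80465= 170684.54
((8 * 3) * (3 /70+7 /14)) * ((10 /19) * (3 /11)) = 144 /77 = 1.87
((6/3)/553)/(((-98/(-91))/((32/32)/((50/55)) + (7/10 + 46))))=3107/19355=0.16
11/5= 2.20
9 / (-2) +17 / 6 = -5 / 3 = -1.67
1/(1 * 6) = 1/6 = 0.17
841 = 841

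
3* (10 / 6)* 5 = 25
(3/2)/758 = 3/1516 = 0.00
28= 28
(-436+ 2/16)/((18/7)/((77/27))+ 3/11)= -1879493/5064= -371.15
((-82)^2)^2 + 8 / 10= 226060884 / 5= 45212176.80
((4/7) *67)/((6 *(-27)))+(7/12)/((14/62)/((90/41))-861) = -0.24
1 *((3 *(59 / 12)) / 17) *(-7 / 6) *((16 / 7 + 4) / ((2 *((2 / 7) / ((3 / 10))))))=-4543 / 1360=-3.34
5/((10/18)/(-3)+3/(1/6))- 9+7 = -827/481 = -1.72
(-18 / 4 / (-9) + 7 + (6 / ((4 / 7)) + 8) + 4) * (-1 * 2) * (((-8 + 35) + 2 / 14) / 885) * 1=-760 / 413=-1.84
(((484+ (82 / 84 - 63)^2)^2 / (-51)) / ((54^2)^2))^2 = 3406655246808502348062799201 / 1820894373523767039643827634176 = 0.00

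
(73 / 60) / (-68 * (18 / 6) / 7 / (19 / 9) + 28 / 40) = -9709 / 104574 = -0.09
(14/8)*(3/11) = 21/44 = 0.48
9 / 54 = 1 / 6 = 0.17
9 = 9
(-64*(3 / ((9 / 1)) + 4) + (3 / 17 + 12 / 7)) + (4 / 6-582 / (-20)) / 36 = -35293613 / 128520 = -274.62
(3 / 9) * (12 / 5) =4 / 5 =0.80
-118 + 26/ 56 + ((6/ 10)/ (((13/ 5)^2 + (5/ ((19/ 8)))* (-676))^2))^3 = -11304136974918896879612340830470162813/ 96176188179194503989431048999831604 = -117.54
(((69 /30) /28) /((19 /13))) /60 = 299 /319200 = 0.00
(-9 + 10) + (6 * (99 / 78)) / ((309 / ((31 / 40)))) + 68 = 3696663 / 53560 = 69.02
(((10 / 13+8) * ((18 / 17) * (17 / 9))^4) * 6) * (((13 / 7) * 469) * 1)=733248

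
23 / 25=0.92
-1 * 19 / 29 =-0.66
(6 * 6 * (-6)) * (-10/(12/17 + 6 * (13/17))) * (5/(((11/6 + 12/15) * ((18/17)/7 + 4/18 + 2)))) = 32772600/100409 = 326.39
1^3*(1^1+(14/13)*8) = 125/13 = 9.62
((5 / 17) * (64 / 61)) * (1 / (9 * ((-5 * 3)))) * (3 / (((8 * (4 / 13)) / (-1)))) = 26 / 9333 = 0.00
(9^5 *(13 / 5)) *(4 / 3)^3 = 1819584 / 5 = 363916.80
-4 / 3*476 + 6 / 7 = -13310 / 21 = -633.81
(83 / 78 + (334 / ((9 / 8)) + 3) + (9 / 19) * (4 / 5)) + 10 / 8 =13452793 / 44460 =302.58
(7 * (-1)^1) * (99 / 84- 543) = 15171 / 4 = 3792.75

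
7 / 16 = 0.44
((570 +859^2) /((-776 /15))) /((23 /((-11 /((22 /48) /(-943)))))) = -1362442095 /97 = -14045794.79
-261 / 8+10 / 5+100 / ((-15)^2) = -2173 / 72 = -30.18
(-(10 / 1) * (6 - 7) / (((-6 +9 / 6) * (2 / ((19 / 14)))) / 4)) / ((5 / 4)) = -304 / 63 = -4.83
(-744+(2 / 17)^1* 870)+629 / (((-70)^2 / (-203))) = -7945697 / 11900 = -667.71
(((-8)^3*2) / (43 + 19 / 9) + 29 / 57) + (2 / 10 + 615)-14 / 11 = 376584091 / 636405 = 591.74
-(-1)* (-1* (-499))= 499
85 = 85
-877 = -877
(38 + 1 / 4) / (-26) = -153 / 104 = -1.47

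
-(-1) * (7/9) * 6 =14/3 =4.67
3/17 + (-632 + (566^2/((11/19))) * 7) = 724206765/187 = 3872763.45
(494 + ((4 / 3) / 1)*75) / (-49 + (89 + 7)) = 594 / 47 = 12.64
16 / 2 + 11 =19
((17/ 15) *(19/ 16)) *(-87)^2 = 814929/ 80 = 10186.61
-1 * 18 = -18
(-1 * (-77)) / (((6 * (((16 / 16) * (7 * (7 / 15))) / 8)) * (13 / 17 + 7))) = 85 / 21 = 4.05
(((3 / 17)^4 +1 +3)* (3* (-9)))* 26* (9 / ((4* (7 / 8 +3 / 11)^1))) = -46447598340 / 8435621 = -5506.13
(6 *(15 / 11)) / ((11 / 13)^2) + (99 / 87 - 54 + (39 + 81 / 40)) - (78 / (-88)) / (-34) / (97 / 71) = -545672697 / 1272995020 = -0.43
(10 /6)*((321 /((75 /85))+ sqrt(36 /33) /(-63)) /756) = 1819 /2268-5*sqrt(33) /785862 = 0.80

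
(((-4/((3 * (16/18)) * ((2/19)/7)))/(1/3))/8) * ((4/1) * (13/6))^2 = -22477/8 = -2809.62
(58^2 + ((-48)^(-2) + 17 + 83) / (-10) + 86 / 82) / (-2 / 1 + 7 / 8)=-3169313239 / 1062720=-2982.27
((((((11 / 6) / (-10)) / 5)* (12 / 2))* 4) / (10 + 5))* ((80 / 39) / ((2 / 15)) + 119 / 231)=-13642 / 14625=-0.93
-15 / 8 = -1.88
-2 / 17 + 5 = 83 / 17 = 4.88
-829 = -829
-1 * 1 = -1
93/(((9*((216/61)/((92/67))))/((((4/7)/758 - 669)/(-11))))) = 77193768515/316752282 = 243.70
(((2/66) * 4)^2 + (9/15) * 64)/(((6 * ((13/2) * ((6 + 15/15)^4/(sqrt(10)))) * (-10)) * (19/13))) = -104584 * sqrt(10)/3725931825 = -0.00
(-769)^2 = 591361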